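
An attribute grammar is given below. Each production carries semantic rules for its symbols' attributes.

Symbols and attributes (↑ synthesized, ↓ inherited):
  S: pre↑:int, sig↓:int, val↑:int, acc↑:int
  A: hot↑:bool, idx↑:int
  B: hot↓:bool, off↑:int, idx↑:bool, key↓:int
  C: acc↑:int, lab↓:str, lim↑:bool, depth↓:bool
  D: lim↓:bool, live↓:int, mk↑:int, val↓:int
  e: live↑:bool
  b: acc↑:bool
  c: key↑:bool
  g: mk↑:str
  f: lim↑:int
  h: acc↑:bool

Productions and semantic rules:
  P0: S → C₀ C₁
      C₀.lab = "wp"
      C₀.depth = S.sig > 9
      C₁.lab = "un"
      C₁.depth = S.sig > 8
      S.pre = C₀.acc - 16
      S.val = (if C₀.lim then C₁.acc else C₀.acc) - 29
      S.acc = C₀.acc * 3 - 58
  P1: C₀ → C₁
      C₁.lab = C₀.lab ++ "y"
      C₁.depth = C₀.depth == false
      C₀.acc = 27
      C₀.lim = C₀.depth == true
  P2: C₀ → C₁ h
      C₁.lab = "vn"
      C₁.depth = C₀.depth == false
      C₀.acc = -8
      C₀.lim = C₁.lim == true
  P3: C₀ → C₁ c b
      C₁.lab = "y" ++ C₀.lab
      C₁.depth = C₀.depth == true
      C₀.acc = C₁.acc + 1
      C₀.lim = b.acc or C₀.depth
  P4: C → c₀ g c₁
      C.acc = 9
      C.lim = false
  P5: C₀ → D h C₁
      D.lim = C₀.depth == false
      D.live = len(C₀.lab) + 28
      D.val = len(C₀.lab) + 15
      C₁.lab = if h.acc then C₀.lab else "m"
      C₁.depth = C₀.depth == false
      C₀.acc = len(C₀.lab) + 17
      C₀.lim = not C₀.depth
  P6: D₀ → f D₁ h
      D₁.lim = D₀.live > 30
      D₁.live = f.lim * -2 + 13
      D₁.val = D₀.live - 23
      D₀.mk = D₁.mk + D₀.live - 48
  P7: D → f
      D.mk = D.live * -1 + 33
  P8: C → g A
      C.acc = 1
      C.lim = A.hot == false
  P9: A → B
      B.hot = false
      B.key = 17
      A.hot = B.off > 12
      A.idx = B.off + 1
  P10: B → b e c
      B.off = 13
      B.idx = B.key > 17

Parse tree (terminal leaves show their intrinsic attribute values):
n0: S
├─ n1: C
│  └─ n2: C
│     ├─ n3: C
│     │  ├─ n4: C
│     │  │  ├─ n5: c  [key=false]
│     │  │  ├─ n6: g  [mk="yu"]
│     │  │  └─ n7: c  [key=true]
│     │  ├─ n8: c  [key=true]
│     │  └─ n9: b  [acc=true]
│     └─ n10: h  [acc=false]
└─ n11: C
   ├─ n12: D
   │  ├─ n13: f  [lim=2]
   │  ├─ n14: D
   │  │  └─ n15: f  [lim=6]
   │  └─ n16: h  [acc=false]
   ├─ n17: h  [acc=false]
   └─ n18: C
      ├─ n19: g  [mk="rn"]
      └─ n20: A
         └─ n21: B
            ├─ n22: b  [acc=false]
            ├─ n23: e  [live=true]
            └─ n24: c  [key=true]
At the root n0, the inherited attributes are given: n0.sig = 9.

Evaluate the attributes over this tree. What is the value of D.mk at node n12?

1. n0.sig = 9  [given at root]
2. n1.lab = "wp"  ["wp"]
3. n1.depth = false  [S.sig > 9]
4. n2.lab = "wpy"  [C₀.lab ++ "y"]
5. n2.depth = true  [C₀.depth == false]
6. n3.lab = "vn"  ["vn"]
7. n3.depth = false  [C₀.depth == false]
8. n4.lab = "yvn"  ["y" ++ C₀.lab]
9. n4.depth = false  [C₀.depth == true]
10. n5.key = false  [terminal]
11. n6.mk = "yu"  [terminal]
12. n7.key = true  [terminal]
13. n4.acc = 9  [9]
14. n4.lim = false  [false]
15. n8.key = true  [terminal]
16. n9.acc = true  [terminal]
17. n3.acc = 10  [C₁.acc + 1]
18. n3.lim = true  [b.acc or C₀.depth]
19. n10.acc = false  [terminal]
20. n2.acc = -8  [-8]
21. n2.lim = true  [C₁.lim == true]
22. n1.acc = 27  [27]
23. n1.lim = false  [C₀.depth == true]
24. n11.lab = "un"  ["un"]
25. n11.depth = true  [S.sig > 8]
26. n12.lim = false  [C₀.depth == false]
27. n12.live = 30  [len(C₀.lab) + 28]
28. n12.val = 17  [len(C₀.lab) + 15]
29. n13.lim = 2  [terminal]
30. n14.lim = false  [D₀.live > 30]
31. n14.live = 9  [f.lim * -2 + 13]
32. n14.val = 7  [D₀.live - 23]
33. n15.lim = 6  [terminal]
34. n14.mk = 24  [D.live * -1 + 33]
35. n16.acc = false  [terminal]
36. n12.mk = 6  [D₁.mk + D₀.live - 48]
37. n17.acc = false  [terminal]
38. n18.lab = "m"  [if h.acc then C₀.lab else "m"]
39. n18.depth = false  [C₀.depth == false]
40. n19.mk = "rn"  [terminal]
41. n21.hot = false  [false]
42. n21.key = 17  [17]
43. n22.acc = false  [terminal]
44. n23.live = true  [terminal]
45. n24.key = true  [terminal]
46. n21.off = 13  [13]
47. n21.idx = false  [B.key > 17]
48. n20.hot = true  [B.off > 12]
49. n20.idx = 14  [B.off + 1]
50. n18.acc = 1  [1]
51. n18.lim = false  [A.hot == false]
52. n11.acc = 19  [len(C₀.lab) + 17]
53. n11.lim = false  [not C₀.depth]
54. n0.pre = 11  [C₀.acc - 16]
55. n0.val = -2  [(if C₀.lim then C₁.acc else C₀.acc) - 29]
56. n0.acc = 23  [C₀.acc * 3 - 58]

6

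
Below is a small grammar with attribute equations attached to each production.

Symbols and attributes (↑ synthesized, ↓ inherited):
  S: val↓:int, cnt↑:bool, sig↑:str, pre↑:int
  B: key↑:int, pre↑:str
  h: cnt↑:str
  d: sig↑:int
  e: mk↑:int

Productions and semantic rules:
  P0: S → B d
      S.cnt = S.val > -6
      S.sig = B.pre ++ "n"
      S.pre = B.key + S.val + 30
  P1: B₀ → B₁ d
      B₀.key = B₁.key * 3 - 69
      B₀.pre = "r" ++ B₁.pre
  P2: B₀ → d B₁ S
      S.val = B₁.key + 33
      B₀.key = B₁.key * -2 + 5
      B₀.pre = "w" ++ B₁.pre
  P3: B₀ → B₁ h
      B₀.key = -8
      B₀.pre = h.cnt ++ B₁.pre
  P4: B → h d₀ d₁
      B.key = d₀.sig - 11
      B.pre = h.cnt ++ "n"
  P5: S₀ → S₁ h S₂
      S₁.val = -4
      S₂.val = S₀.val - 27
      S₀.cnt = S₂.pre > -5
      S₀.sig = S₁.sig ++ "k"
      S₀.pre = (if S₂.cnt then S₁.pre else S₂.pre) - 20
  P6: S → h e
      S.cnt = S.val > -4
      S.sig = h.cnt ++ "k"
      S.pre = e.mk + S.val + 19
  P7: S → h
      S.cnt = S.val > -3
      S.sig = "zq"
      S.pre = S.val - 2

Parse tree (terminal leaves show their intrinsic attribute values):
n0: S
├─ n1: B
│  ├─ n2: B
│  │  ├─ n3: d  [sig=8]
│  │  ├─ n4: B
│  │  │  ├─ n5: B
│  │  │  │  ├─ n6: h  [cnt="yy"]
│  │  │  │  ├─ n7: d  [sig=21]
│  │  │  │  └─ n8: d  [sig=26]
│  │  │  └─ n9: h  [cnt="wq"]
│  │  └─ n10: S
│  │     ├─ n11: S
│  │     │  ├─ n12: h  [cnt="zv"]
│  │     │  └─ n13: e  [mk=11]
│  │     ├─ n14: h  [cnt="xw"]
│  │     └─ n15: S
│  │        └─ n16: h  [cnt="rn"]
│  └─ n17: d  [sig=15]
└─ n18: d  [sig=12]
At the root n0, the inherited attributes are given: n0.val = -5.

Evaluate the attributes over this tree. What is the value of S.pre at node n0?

19

1. n0.val = -5  [given at root]
2. n3.sig = 8  [terminal]
3. n6.cnt = "yy"  [terminal]
4. n7.sig = 21  [terminal]
5. n8.sig = 26  [terminal]
6. n5.key = 10  [d₀.sig - 11]
7. n5.pre = "yyn"  [h.cnt ++ "n"]
8. n9.cnt = "wq"  [terminal]
9. n4.key = -8  [-8]
10. n4.pre = "wqyyn"  [h.cnt ++ B₁.pre]
11. n10.val = 25  [B₁.key + 33]
12. n11.val = -4  [-4]
13. n12.cnt = "zv"  [terminal]
14. n13.mk = 11  [terminal]
15. n11.cnt = false  [S.val > -4]
16. n11.sig = "zvk"  [h.cnt ++ "k"]
17. n11.pre = 26  [e.mk + S.val + 19]
18. n14.cnt = "xw"  [terminal]
19. n15.val = -2  [S₀.val - 27]
20. n16.cnt = "rn"  [terminal]
21. n15.cnt = true  [S.val > -3]
22. n15.sig = "zq"  ["zq"]
23. n15.pre = -4  [S.val - 2]
24. n10.cnt = true  [S₂.pre > -5]
25. n10.sig = "zvkk"  [S₁.sig ++ "k"]
26. n10.pre = 6  [(if S₂.cnt then S₁.pre else S₂.pre) - 20]
27. n2.key = 21  [B₁.key * -2 + 5]
28. n2.pre = "wwqyyn"  ["w" ++ B₁.pre]
29. n17.sig = 15  [terminal]
30. n1.key = -6  [B₁.key * 3 - 69]
31. n1.pre = "rwwqyyn"  ["r" ++ B₁.pre]
32. n18.sig = 12  [terminal]
33. n0.cnt = true  [S.val > -6]
34. n0.sig = "rwwqyynn"  [B.pre ++ "n"]
35. n0.pre = 19  [B.key + S.val + 30]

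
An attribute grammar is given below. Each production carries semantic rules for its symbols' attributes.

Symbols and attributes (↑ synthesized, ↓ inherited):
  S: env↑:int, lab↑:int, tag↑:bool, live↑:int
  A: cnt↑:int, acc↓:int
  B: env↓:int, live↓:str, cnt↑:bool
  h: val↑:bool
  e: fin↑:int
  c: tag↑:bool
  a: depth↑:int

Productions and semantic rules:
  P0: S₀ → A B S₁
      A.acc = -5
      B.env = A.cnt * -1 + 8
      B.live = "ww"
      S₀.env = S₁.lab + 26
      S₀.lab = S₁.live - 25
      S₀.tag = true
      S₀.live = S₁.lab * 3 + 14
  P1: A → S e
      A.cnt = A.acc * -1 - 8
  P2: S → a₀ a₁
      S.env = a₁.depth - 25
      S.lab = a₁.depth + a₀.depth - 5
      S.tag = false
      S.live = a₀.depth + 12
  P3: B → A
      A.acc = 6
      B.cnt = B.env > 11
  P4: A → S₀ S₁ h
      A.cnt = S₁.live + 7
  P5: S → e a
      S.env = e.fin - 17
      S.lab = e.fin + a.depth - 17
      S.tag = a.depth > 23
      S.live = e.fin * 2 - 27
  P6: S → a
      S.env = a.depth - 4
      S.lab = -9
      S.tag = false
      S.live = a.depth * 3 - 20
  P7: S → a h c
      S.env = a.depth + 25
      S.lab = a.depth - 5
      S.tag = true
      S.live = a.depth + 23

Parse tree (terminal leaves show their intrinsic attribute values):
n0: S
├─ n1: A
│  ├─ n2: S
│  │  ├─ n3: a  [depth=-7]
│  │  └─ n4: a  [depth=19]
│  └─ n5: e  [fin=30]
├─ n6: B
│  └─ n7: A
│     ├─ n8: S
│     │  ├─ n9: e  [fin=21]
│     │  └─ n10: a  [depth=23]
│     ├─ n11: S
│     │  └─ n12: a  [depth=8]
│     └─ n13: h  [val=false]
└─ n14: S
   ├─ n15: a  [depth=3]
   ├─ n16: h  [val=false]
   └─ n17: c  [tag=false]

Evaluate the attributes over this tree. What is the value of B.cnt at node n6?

1. n1.acc = -5  [-5]
2. n3.depth = -7  [terminal]
3. n4.depth = 19  [terminal]
4. n2.env = -6  [a₁.depth - 25]
5. n2.lab = 7  [a₁.depth + a₀.depth - 5]
6. n2.tag = false  [false]
7. n2.live = 5  [a₀.depth + 12]
8. n5.fin = 30  [terminal]
9. n1.cnt = -3  [A.acc * -1 - 8]
10. n6.env = 11  [A.cnt * -1 + 8]
11. n6.live = "ww"  ["ww"]
12. n7.acc = 6  [6]
13. n9.fin = 21  [terminal]
14. n10.depth = 23  [terminal]
15. n8.env = 4  [e.fin - 17]
16. n8.lab = 27  [e.fin + a.depth - 17]
17. n8.tag = false  [a.depth > 23]
18. n8.live = 15  [e.fin * 2 - 27]
19. n12.depth = 8  [terminal]
20. n11.env = 4  [a.depth - 4]
21. n11.lab = -9  [-9]
22. n11.tag = false  [false]
23. n11.live = 4  [a.depth * 3 - 20]
24. n13.val = false  [terminal]
25. n7.cnt = 11  [S₁.live + 7]
26. n6.cnt = false  [B.env > 11]
27. n15.depth = 3  [terminal]
28. n16.val = false  [terminal]
29. n17.tag = false  [terminal]
30. n14.env = 28  [a.depth + 25]
31. n14.lab = -2  [a.depth - 5]
32. n14.tag = true  [true]
33. n14.live = 26  [a.depth + 23]
34. n0.env = 24  [S₁.lab + 26]
35. n0.lab = 1  [S₁.live - 25]
36. n0.tag = true  [true]
37. n0.live = 8  [S₁.lab * 3 + 14]

false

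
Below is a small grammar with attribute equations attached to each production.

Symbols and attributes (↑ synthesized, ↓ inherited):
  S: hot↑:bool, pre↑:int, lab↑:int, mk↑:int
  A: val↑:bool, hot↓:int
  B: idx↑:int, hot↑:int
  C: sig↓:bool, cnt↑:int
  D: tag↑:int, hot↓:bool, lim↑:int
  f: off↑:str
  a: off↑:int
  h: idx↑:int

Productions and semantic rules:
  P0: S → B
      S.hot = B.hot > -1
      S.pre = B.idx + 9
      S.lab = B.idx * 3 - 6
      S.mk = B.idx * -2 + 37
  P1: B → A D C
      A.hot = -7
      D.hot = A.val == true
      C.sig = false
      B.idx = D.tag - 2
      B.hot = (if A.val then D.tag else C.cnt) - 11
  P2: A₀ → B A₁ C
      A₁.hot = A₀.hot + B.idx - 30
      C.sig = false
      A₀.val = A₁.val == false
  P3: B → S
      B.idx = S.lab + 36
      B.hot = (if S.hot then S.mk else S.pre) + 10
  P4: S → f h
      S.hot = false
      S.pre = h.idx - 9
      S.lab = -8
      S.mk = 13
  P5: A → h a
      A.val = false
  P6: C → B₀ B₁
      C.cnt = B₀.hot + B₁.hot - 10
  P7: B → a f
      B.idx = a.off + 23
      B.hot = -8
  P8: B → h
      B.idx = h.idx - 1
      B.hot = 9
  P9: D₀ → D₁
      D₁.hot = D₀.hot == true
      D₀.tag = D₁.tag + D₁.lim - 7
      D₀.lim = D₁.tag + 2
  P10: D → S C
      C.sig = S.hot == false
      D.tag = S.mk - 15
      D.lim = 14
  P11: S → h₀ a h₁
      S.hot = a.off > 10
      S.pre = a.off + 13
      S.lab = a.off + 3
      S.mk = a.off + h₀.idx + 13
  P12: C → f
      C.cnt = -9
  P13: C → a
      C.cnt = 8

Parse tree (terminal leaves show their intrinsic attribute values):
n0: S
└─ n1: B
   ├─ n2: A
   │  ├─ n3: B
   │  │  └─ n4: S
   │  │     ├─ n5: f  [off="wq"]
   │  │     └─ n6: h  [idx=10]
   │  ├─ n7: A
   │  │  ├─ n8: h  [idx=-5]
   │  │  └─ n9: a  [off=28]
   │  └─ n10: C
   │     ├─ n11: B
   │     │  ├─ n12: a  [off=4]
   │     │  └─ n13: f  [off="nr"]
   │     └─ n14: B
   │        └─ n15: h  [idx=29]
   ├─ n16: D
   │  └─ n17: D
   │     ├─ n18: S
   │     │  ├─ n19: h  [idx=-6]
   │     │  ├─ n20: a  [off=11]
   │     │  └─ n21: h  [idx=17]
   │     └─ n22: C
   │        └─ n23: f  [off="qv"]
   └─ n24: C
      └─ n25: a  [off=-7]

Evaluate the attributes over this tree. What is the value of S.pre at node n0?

17

1. n2.hot = -7  [-7]
2. n5.off = "wq"  [terminal]
3. n6.idx = 10  [terminal]
4. n4.hot = false  [false]
5. n4.pre = 1  [h.idx - 9]
6. n4.lab = -8  [-8]
7. n4.mk = 13  [13]
8. n3.idx = 28  [S.lab + 36]
9. n3.hot = 11  [(if S.hot then S.mk else S.pre) + 10]
10. n7.hot = -9  [A₀.hot + B.idx - 30]
11. n8.idx = -5  [terminal]
12. n9.off = 28  [terminal]
13. n7.val = false  [false]
14. n10.sig = false  [false]
15. n12.off = 4  [terminal]
16. n13.off = "nr"  [terminal]
17. n11.idx = 27  [a.off + 23]
18. n11.hot = -8  [-8]
19. n15.idx = 29  [terminal]
20. n14.idx = 28  [h.idx - 1]
21. n14.hot = 9  [9]
22. n10.cnt = -9  [B₀.hot + B₁.hot - 10]
23. n2.val = true  [A₁.val == false]
24. n16.hot = true  [A.val == true]
25. n17.hot = true  [D₀.hot == true]
26. n19.idx = -6  [terminal]
27. n20.off = 11  [terminal]
28. n21.idx = 17  [terminal]
29. n18.hot = true  [a.off > 10]
30. n18.pre = 24  [a.off + 13]
31. n18.lab = 14  [a.off + 3]
32. n18.mk = 18  [a.off + h₀.idx + 13]
33. n22.sig = false  [S.hot == false]
34. n23.off = "qv"  [terminal]
35. n22.cnt = -9  [-9]
36. n17.tag = 3  [S.mk - 15]
37. n17.lim = 14  [14]
38. n16.tag = 10  [D₁.tag + D₁.lim - 7]
39. n16.lim = 5  [D₁.tag + 2]
40. n24.sig = false  [false]
41. n25.off = -7  [terminal]
42. n24.cnt = 8  [8]
43. n1.idx = 8  [D.tag - 2]
44. n1.hot = -1  [(if A.val then D.tag else C.cnt) - 11]
45. n0.hot = false  [B.hot > -1]
46. n0.pre = 17  [B.idx + 9]
47. n0.lab = 18  [B.idx * 3 - 6]
48. n0.mk = 21  [B.idx * -2 + 37]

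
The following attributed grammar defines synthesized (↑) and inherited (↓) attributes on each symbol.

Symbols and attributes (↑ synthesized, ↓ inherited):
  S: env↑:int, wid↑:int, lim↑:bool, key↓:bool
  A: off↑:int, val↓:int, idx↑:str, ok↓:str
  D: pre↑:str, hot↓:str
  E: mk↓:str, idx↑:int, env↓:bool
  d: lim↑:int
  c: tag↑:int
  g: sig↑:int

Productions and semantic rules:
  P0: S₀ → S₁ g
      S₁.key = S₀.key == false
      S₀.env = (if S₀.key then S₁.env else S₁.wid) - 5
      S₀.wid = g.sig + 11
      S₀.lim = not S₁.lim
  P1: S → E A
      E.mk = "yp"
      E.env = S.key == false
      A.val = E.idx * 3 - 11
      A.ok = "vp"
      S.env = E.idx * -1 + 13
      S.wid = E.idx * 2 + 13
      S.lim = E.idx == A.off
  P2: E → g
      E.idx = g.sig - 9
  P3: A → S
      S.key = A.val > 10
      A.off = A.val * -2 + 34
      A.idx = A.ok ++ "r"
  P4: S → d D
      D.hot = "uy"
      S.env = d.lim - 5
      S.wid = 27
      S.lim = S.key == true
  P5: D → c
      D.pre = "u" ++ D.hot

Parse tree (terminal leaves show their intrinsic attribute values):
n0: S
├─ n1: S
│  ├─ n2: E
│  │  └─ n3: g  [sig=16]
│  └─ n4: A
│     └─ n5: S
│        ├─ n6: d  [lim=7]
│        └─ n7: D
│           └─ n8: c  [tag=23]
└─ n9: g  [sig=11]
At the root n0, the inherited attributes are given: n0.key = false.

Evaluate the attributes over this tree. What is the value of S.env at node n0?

1. n0.key = false  [given at root]
2. n1.key = true  [S₀.key == false]
3. n2.mk = "yp"  ["yp"]
4. n2.env = false  [S.key == false]
5. n3.sig = 16  [terminal]
6. n2.idx = 7  [g.sig - 9]
7. n4.val = 10  [E.idx * 3 - 11]
8. n4.ok = "vp"  ["vp"]
9. n5.key = false  [A.val > 10]
10. n6.lim = 7  [terminal]
11. n7.hot = "uy"  ["uy"]
12. n8.tag = 23  [terminal]
13. n7.pre = "uuy"  ["u" ++ D.hot]
14. n5.env = 2  [d.lim - 5]
15. n5.wid = 27  [27]
16. n5.lim = false  [S.key == true]
17. n4.off = 14  [A.val * -2 + 34]
18. n4.idx = "vpr"  [A.ok ++ "r"]
19. n1.env = 6  [E.idx * -1 + 13]
20. n1.wid = 27  [E.idx * 2 + 13]
21. n1.lim = false  [E.idx == A.off]
22. n9.sig = 11  [terminal]
23. n0.env = 22  [(if S₀.key then S₁.env else S₁.wid) - 5]
24. n0.wid = 22  [g.sig + 11]
25. n0.lim = true  [not S₁.lim]

22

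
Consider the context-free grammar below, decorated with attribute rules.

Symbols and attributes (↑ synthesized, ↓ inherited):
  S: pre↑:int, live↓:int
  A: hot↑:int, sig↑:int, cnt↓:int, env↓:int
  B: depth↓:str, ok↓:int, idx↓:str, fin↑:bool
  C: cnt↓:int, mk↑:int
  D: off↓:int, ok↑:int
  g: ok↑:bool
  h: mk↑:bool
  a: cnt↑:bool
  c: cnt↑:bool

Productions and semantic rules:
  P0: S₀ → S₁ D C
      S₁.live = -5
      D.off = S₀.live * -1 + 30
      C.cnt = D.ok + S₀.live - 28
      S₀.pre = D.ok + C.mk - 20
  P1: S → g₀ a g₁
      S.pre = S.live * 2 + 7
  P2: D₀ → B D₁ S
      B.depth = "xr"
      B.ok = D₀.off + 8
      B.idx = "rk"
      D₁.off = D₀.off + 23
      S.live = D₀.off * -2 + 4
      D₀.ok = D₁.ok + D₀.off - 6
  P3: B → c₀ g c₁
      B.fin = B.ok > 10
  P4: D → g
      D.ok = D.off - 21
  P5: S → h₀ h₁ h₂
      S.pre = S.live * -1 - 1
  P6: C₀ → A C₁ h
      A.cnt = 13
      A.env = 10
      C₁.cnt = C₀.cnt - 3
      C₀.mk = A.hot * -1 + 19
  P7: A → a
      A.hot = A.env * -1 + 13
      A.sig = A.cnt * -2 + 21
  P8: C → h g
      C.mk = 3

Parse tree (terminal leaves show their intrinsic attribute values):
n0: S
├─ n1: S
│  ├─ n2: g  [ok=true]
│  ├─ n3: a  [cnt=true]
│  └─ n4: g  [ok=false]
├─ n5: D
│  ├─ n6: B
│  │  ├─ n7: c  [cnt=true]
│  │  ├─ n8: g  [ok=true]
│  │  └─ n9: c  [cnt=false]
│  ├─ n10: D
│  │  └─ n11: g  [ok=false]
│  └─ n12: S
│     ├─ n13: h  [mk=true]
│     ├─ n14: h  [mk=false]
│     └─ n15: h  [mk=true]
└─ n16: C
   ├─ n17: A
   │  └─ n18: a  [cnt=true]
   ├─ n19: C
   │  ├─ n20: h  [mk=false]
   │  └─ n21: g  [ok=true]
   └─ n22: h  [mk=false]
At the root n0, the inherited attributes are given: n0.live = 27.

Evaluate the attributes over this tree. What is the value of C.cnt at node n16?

1. n0.live = 27  [given at root]
2. n1.live = -5  [-5]
3. n2.ok = true  [terminal]
4. n3.cnt = true  [terminal]
5. n4.ok = false  [terminal]
6. n1.pre = -3  [S.live * 2 + 7]
7. n5.off = 3  [S₀.live * -1 + 30]
8. n6.depth = "xr"  ["xr"]
9. n6.ok = 11  [D₀.off + 8]
10. n6.idx = "rk"  ["rk"]
11. n7.cnt = true  [terminal]
12. n8.ok = true  [terminal]
13. n9.cnt = false  [terminal]
14. n6.fin = true  [B.ok > 10]
15. n10.off = 26  [D₀.off + 23]
16. n11.ok = false  [terminal]
17. n10.ok = 5  [D.off - 21]
18. n12.live = -2  [D₀.off * -2 + 4]
19. n13.mk = true  [terminal]
20. n14.mk = false  [terminal]
21. n15.mk = true  [terminal]
22. n12.pre = 1  [S.live * -1 - 1]
23. n5.ok = 2  [D₁.ok + D₀.off - 6]
24. n16.cnt = 1  [D.ok + S₀.live - 28]
25. n17.cnt = 13  [13]
26. n17.env = 10  [10]
27. n18.cnt = true  [terminal]
28. n17.hot = 3  [A.env * -1 + 13]
29. n17.sig = -5  [A.cnt * -2 + 21]
30. n19.cnt = -2  [C₀.cnt - 3]
31. n20.mk = false  [terminal]
32. n21.ok = true  [terminal]
33. n19.mk = 3  [3]
34. n22.mk = false  [terminal]
35. n16.mk = 16  [A.hot * -1 + 19]
36. n0.pre = -2  [D.ok + C.mk - 20]

1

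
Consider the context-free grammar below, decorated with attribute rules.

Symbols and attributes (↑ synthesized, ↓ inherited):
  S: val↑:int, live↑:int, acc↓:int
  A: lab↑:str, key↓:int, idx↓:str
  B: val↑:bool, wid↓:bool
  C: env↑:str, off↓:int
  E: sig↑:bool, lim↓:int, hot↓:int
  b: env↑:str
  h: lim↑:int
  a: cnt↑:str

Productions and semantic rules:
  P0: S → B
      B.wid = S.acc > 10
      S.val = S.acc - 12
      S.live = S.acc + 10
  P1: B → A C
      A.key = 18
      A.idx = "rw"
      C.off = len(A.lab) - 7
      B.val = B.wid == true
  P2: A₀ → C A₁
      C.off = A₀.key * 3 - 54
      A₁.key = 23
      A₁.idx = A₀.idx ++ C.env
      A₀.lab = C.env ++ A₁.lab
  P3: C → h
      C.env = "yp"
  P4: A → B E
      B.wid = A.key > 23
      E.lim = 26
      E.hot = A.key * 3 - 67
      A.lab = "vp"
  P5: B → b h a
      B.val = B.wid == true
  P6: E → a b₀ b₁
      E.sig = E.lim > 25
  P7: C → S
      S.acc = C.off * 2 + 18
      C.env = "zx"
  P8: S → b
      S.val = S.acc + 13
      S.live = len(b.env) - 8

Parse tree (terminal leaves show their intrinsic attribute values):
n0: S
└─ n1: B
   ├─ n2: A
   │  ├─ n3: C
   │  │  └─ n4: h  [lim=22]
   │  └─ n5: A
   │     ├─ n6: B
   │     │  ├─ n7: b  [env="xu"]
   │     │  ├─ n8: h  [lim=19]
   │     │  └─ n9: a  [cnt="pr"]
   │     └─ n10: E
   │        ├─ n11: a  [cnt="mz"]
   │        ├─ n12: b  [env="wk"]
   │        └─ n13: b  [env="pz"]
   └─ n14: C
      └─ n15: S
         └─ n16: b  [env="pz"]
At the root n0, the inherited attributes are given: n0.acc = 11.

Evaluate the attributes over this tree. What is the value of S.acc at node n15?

12

1. n0.acc = 11  [given at root]
2. n1.wid = true  [S.acc > 10]
3. n2.key = 18  [18]
4. n2.idx = "rw"  ["rw"]
5. n3.off = 0  [A₀.key * 3 - 54]
6. n4.lim = 22  [terminal]
7. n3.env = "yp"  ["yp"]
8. n5.key = 23  [23]
9. n5.idx = "rwyp"  [A₀.idx ++ C.env]
10. n6.wid = false  [A.key > 23]
11. n7.env = "xu"  [terminal]
12. n8.lim = 19  [terminal]
13. n9.cnt = "pr"  [terminal]
14. n6.val = false  [B.wid == true]
15. n10.lim = 26  [26]
16. n10.hot = 2  [A.key * 3 - 67]
17. n11.cnt = "mz"  [terminal]
18. n12.env = "wk"  [terminal]
19. n13.env = "pz"  [terminal]
20. n10.sig = true  [E.lim > 25]
21. n5.lab = "vp"  ["vp"]
22. n2.lab = "ypvp"  [C.env ++ A₁.lab]
23. n14.off = -3  [len(A.lab) - 7]
24. n15.acc = 12  [C.off * 2 + 18]
25. n16.env = "pz"  [terminal]
26. n15.val = 25  [S.acc + 13]
27. n15.live = -6  [len(b.env) - 8]
28. n14.env = "zx"  ["zx"]
29. n1.val = true  [B.wid == true]
30. n0.val = -1  [S.acc - 12]
31. n0.live = 21  [S.acc + 10]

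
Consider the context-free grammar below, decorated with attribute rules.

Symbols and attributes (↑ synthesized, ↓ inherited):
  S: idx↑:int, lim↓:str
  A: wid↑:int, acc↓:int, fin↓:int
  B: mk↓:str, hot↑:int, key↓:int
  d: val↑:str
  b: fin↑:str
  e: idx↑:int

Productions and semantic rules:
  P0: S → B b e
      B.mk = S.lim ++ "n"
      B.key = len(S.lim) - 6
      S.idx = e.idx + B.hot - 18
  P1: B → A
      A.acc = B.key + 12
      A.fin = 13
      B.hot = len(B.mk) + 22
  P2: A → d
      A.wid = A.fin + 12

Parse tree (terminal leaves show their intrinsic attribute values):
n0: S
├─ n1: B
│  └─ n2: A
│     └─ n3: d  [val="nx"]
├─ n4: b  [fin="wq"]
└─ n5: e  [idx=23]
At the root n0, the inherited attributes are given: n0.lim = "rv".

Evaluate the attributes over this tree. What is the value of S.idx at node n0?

30

1. n0.lim = "rv"  [given at root]
2. n1.mk = "rvn"  [S.lim ++ "n"]
3. n1.key = -4  [len(S.lim) - 6]
4. n2.acc = 8  [B.key + 12]
5. n2.fin = 13  [13]
6. n3.val = "nx"  [terminal]
7. n2.wid = 25  [A.fin + 12]
8. n1.hot = 25  [len(B.mk) + 22]
9. n4.fin = "wq"  [terminal]
10. n5.idx = 23  [terminal]
11. n0.idx = 30  [e.idx + B.hot - 18]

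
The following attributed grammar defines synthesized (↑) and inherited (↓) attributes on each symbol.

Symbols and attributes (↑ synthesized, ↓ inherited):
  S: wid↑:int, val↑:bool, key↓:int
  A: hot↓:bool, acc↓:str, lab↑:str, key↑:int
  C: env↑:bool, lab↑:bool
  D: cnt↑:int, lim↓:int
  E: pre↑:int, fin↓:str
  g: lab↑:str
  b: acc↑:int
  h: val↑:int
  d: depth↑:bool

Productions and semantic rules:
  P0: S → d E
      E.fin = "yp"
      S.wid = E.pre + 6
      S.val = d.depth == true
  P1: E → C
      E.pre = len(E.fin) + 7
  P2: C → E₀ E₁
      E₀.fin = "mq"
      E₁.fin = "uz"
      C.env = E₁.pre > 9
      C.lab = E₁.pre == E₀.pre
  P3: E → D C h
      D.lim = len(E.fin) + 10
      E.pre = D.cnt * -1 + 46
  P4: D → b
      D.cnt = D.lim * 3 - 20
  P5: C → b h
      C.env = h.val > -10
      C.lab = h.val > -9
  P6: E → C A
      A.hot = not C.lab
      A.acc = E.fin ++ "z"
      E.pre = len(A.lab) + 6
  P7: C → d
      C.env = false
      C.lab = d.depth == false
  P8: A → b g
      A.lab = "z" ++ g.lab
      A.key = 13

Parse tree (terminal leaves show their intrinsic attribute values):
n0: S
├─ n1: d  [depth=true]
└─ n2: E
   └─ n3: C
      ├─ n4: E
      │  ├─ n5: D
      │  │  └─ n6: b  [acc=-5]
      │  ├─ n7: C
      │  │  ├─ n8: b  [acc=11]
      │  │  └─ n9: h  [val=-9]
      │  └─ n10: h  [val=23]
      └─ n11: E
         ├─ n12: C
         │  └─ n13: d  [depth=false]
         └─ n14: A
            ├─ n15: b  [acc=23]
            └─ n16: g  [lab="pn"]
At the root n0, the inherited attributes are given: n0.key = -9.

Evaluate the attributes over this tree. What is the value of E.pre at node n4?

1. n0.key = -9  [given at root]
2. n1.depth = true  [terminal]
3. n2.fin = "yp"  ["yp"]
4. n4.fin = "mq"  ["mq"]
5. n5.lim = 12  [len(E.fin) + 10]
6. n6.acc = -5  [terminal]
7. n5.cnt = 16  [D.lim * 3 - 20]
8. n8.acc = 11  [terminal]
9. n9.val = -9  [terminal]
10. n7.env = true  [h.val > -10]
11. n7.lab = false  [h.val > -9]
12. n10.val = 23  [terminal]
13. n4.pre = 30  [D.cnt * -1 + 46]
14. n11.fin = "uz"  ["uz"]
15. n13.depth = false  [terminal]
16. n12.env = false  [false]
17. n12.lab = true  [d.depth == false]
18. n14.hot = false  [not C.lab]
19. n14.acc = "uzz"  [E.fin ++ "z"]
20. n15.acc = 23  [terminal]
21. n16.lab = "pn"  [terminal]
22. n14.lab = "zpn"  ["z" ++ g.lab]
23. n14.key = 13  [13]
24. n11.pre = 9  [len(A.lab) + 6]
25. n3.env = false  [E₁.pre > 9]
26. n3.lab = false  [E₁.pre == E₀.pre]
27. n2.pre = 9  [len(E.fin) + 7]
28. n0.wid = 15  [E.pre + 6]
29. n0.val = true  [d.depth == true]

30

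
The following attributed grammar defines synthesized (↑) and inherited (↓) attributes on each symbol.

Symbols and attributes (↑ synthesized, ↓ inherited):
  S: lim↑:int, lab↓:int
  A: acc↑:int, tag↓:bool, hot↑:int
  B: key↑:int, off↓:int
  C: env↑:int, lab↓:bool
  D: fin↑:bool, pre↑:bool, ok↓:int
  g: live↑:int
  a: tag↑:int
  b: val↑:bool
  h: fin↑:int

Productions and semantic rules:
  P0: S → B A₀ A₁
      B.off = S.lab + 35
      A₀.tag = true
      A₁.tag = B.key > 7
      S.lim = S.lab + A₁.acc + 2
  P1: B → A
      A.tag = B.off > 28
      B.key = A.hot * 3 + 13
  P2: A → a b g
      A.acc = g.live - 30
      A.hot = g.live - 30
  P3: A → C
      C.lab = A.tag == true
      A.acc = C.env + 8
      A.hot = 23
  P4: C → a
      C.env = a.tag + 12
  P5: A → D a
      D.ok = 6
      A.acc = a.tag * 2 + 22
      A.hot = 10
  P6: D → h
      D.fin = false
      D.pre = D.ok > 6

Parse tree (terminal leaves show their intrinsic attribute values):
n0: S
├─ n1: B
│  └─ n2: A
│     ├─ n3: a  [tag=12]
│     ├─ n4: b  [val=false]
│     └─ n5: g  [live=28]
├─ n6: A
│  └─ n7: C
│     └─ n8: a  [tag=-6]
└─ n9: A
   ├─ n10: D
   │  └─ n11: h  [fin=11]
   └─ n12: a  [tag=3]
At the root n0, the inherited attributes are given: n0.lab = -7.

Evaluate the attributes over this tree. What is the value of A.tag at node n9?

1. n0.lab = -7  [given at root]
2. n1.off = 28  [S.lab + 35]
3. n2.tag = false  [B.off > 28]
4. n3.tag = 12  [terminal]
5. n4.val = false  [terminal]
6. n5.live = 28  [terminal]
7. n2.acc = -2  [g.live - 30]
8. n2.hot = -2  [g.live - 30]
9. n1.key = 7  [A.hot * 3 + 13]
10. n6.tag = true  [true]
11. n7.lab = true  [A.tag == true]
12. n8.tag = -6  [terminal]
13. n7.env = 6  [a.tag + 12]
14. n6.acc = 14  [C.env + 8]
15. n6.hot = 23  [23]
16. n9.tag = false  [B.key > 7]
17. n10.ok = 6  [6]
18. n11.fin = 11  [terminal]
19. n10.fin = false  [false]
20. n10.pre = false  [D.ok > 6]
21. n12.tag = 3  [terminal]
22. n9.acc = 28  [a.tag * 2 + 22]
23. n9.hot = 10  [10]
24. n0.lim = 23  [S.lab + A₁.acc + 2]

false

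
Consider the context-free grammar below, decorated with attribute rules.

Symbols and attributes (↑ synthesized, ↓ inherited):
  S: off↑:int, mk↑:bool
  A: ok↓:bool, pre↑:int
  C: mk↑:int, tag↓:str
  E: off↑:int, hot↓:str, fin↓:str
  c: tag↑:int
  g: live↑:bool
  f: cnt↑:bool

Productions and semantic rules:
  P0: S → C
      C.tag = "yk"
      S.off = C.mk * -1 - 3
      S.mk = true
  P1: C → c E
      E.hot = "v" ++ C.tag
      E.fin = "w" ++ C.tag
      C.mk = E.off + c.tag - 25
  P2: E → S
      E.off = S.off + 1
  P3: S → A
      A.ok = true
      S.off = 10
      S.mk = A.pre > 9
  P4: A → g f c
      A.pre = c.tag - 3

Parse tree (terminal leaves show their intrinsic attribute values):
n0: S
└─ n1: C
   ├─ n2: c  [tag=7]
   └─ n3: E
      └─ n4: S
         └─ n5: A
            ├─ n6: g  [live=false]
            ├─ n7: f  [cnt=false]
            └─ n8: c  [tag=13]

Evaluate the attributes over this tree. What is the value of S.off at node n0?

4

1. n1.tag = "yk"  ["yk"]
2. n2.tag = 7  [terminal]
3. n3.hot = "vyk"  ["v" ++ C.tag]
4. n3.fin = "wyk"  ["w" ++ C.tag]
5. n5.ok = true  [true]
6. n6.live = false  [terminal]
7. n7.cnt = false  [terminal]
8. n8.tag = 13  [terminal]
9. n5.pre = 10  [c.tag - 3]
10. n4.off = 10  [10]
11. n4.mk = true  [A.pre > 9]
12. n3.off = 11  [S.off + 1]
13. n1.mk = -7  [E.off + c.tag - 25]
14. n0.off = 4  [C.mk * -1 - 3]
15. n0.mk = true  [true]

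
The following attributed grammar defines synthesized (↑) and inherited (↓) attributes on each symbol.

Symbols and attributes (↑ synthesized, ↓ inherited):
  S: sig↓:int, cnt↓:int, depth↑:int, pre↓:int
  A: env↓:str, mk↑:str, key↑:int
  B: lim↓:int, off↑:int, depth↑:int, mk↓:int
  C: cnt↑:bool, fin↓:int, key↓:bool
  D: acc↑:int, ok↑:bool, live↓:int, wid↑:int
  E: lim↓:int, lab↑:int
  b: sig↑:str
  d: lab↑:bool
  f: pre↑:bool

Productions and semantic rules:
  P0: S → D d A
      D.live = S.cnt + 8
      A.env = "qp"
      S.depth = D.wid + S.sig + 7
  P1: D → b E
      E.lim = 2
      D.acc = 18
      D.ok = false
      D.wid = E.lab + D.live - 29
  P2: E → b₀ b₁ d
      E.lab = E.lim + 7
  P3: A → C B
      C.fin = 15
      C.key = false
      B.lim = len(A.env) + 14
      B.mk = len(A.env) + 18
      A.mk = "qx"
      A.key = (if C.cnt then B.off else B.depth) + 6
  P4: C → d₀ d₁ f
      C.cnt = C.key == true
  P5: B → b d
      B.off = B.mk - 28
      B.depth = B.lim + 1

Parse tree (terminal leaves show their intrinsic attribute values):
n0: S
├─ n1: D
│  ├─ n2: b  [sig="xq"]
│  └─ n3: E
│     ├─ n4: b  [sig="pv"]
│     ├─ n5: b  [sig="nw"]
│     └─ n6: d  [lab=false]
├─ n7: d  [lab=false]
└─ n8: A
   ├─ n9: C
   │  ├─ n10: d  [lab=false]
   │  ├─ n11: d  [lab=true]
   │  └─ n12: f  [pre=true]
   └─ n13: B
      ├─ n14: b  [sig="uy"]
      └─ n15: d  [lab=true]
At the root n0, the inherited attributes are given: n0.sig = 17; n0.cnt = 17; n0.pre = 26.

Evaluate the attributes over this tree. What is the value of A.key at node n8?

23

1. n0.sig = 17  [given at root]
2. n0.cnt = 17  [given at root]
3. n0.pre = 26  [given at root]
4. n1.live = 25  [S.cnt + 8]
5. n2.sig = "xq"  [terminal]
6. n3.lim = 2  [2]
7. n4.sig = "pv"  [terminal]
8. n5.sig = "nw"  [terminal]
9. n6.lab = false  [terminal]
10. n3.lab = 9  [E.lim + 7]
11. n1.acc = 18  [18]
12. n1.ok = false  [false]
13. n1.wid = 5  [E.lab + D.live - 29]
14. n7.lab = false  [terminal]
15. n8.env = "qp"  ["qp"]
16. n9.fin = 15  [15]
17. n9.key = false  [false]
18. n10.lab = false  [terminal]
19. n11.lab = true  [terminal]
20. n12.pre = true  [terminal]
21. n9.cnt = false  [C.key == true]
22. n13.lim = 16  [len(A.env) + 14]
23. n13.mk = 20  [len(A.env) + 18]
24. n14.sig = "uy"  [terminal]
25. n15.lab = true  [terminal]
26. n13.off = -8  [B.mk - 28]
27. n13.depth = 17  [B.lim + 1]
28. n8.mk = "qx"  ["qx"]
29. n8.key = 23  [(if C.cnt then B.off else B.depth) + 6]
30. n0.depth = 29  [D.wid + S.sig + 7]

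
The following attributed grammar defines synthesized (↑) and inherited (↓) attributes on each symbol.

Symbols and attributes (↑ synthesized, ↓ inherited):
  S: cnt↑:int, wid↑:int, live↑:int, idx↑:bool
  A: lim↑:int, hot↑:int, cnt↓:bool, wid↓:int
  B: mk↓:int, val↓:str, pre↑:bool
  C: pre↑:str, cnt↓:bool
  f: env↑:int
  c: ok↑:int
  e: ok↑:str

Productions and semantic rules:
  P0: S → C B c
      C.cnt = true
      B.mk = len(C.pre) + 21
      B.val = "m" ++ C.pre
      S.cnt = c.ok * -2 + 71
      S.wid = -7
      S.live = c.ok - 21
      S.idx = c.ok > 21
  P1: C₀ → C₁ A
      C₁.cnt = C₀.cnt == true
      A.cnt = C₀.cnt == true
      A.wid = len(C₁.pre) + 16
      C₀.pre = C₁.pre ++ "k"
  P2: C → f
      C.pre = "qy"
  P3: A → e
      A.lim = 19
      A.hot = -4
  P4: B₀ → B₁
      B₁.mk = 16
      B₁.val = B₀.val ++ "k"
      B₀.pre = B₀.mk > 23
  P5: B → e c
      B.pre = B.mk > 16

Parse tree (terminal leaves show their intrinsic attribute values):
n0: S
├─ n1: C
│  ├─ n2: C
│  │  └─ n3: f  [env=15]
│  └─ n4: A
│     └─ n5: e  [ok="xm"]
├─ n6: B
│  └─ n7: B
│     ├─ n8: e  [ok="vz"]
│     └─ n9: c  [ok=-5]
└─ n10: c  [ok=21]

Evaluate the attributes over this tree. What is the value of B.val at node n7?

"mqykk"

1. n1.cnt = true  [true]
2. n2.cnt = true  [C₀.cnt == true]
3. n3.env = 15  [terminal]
4. n2.pre = "qy"  ["qy"]
5. n4.cnt = true  [C₀.cnt == true]
6. n4.wid = 18  [len(C₁.pre) + 16]
7. n5.ok = "xm"  [terminal]
8. n4.lim = 19  [19]
9. n4.hot = -4  [-4]
10. n1.pre = "qyk"  [C₁.pre ++ "k"]
11. n6.mk = 24  [len(C.pre) + 21]
12. n6.val = "mqyk"  ["m" ++ C.pre]
13. n7.mk = 16  [16]
14. n7.val = "mqykk"  [B₀.val ++ "k"]
15. n8.ok = "vz"  [terminal]
16. n9.ok = -5  [terminal]
17. n7.pre = false  [B.mk > 16]
18. n6.pre = true  [B₀.mk > 23]
19. n10.ok = 21  [terminal]
20. n0.cnt = 29  [c.ok * -2 + 71]
21. n0.wid = -7  [-7]
22. n0.live = 0  [c.ok - 21]
23. n0.idx = false  [c.ok > 21]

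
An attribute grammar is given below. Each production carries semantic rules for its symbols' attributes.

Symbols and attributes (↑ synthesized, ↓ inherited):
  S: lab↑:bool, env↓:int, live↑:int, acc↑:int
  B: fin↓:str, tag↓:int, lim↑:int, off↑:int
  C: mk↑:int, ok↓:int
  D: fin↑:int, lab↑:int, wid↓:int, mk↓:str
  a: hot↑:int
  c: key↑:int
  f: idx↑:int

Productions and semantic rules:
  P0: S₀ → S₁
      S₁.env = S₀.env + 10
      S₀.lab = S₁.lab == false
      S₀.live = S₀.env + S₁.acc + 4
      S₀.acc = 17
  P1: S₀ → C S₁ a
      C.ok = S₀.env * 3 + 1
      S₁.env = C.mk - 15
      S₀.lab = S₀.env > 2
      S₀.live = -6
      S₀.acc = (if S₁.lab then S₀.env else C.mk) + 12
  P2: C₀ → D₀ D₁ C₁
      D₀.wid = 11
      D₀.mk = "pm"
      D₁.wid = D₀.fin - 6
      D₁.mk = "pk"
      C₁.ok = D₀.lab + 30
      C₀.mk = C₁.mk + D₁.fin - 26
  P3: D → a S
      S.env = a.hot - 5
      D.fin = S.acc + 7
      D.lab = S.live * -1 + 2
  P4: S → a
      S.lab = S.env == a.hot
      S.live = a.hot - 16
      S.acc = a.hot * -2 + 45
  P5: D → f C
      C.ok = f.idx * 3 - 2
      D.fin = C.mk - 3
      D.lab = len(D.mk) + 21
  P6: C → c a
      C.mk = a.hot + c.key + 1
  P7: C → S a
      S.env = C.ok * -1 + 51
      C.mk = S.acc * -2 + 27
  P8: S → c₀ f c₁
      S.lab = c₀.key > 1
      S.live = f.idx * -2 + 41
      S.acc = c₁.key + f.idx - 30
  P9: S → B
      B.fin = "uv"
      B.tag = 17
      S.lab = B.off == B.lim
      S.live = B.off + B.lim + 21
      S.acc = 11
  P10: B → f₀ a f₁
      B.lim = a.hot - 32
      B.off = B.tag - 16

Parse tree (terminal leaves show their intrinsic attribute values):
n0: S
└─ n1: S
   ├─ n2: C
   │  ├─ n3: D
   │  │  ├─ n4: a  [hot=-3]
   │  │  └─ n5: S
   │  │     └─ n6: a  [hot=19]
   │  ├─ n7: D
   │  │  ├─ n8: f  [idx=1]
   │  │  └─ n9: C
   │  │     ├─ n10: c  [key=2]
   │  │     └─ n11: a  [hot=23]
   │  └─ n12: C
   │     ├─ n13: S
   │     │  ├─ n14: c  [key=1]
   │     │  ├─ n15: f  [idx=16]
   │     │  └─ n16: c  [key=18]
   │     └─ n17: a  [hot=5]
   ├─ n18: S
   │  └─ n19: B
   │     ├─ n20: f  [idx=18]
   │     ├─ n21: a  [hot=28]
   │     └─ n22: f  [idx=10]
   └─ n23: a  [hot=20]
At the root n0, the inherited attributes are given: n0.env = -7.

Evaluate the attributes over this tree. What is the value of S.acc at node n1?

28

1. n0.env = -7  [given at root]
2. n1.env = 3  [S₀.env + 10]
3. n2.ok = 10  [S₀.env * 3 + 1]
4. n3.wid = 11  [11]
5. n3.mk = "pm"  ["pm"]
6. n4.hot = -3  [terminal]
7. n5.env = -8  [a.hot - 5]
8. n6.hot = 19  [terminal]
9. n5.lab = false  [S.env == a.hot]
10. n5.live = 3  [a.hot - 16]
11. n5.acc = 7  [a.hot * -2 + 45]
12. n3.fin = 14  [S.acc + 7]
13. n3.lab = -1  [S.live * -1 + 2]
14. n7.wid = 8  [D₀.fin - 6]
15. n7.mk = "pk"  ["pk"]
16. n8.idx = 1  [terminal]
17. n9.ok = 1  [f.idx * 3 - 2]
18. n10.key = 2  [terminal]
19. n11.hot = 23  [terminal]
20. n9.mk = 26  [a.hot + c.key + 1]
21. n7.fin = 23  [C.mk - 3]
22. n7.lab = 23  [len(D.mk) + 21]
23. n12.ok = 29  [D₀.lab + 30]
24. n13.env = 22  [C.ok * -1 + 51]
25. n14.key = 1  [terminal]
26. n15.idx = 16  [terminal]
27. n16.key = 18  [terminal]
28. n13.lab = false  [c₀.key > 1]
29. n13.live = 9  [f.idx * -2 + 41]
30. n13.acc = 4  [c₁.key + f.idx - 30]
31. n17.hot = 5  [terminal]
32. n12.mk = 19  [S.acc * -2 + 27]
33. n2.mk = 16  [C₁.mk + D₁.fin - 26]
34. n18.env = 1  [C.mk - 15]
35. n19.fin = "uv"  ["uv"]
36. n19.tag = 17  [17]
37. n20.idx = 18  [terminal]
38. n21.hot = 28  [terminal]
39. n22.idx = 10  [terminal]
40. n19.lim = -4  [a.hot - 32]
41. n19.off = 1  [B.tag - 16]
42. n18.lab = false  [B.off == B.lim]
43. n18.live = 18  [B.off + B.lim + 21]
44. n18.acc = 11  [11]
45. n23.hot = 20  [terminal]
46. n1.lab = true  [S₀.env > 2]
47. n1.live = -6  [-6]
48. n1.acc = 28  [(if S₁.lab then S₀.env else C.mk) + 12]
49. n0.lab = false  [S₁.lab == false]
50. n0.live = 25  [S₀.env + S₁.acc + 4]
51. n0.acc = 17  [17]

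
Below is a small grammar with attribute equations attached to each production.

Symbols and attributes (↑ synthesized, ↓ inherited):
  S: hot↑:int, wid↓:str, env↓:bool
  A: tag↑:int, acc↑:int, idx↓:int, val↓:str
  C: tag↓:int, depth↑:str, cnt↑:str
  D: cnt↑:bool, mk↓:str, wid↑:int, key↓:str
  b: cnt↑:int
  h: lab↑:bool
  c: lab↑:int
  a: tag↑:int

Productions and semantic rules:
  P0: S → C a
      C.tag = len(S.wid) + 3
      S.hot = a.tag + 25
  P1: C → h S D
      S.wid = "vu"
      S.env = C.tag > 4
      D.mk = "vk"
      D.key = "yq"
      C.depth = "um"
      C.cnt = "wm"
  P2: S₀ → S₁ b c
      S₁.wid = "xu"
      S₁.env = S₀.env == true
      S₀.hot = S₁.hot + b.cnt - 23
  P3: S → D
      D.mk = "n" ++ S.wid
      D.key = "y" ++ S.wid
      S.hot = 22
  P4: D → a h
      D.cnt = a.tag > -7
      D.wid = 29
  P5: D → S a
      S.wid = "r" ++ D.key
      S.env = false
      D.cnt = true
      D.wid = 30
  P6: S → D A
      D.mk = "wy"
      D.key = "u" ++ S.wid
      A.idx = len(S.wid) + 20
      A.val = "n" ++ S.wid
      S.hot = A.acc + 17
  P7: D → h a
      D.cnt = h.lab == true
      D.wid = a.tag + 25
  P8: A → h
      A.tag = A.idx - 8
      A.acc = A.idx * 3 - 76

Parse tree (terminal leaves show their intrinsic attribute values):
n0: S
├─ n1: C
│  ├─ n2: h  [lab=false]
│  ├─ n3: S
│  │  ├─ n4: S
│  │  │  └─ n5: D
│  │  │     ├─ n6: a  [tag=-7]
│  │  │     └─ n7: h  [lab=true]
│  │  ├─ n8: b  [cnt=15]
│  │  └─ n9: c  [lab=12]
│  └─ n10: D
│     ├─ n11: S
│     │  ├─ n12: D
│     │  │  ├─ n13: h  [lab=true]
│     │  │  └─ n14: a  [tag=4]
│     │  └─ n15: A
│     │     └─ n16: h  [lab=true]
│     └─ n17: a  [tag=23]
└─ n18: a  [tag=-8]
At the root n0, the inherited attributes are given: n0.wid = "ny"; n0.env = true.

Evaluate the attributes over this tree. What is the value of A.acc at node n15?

1. n0.wid = "ny"  [given at root]
2. n0.env = true  [given at root]
3. n1.tag = 5  [len(S.wid) + 3]
4. n2.lab = false  [terminal]
5. n3.wid = "vu"  ["vu"]
6. n3.env = true  [C.tag > 4]
7. n4.wid = "xu"  ["xu"]
8. n4.env = true  [S₀.env == true]
9. n5.mk = "nxu"  ["n" ++ S.wid]
10. n5.key = "yxu"  ["y" ++ S.wid]
11. n6.tag = -7  [terminal]
12. n7.lab = true  [terminal]
13. n5.cnt = false  [a.tag > -7]
14. n5.wid = 29  [29]
15. n4.hot = 22  [22]
16. n8.cnt = 15  [terminal]
17. n9.lab = 12  [terminal]
18. n3.hot = 14  [S₁.hot + b.cnt - 23]
19. n10.mk = "vk"  ["vk"]
20. n10.key = "yq"  ["yq"]
21. n11.wid = "ryq"  ["r" ++ D.key]
22. n11.env = false  [false]
23. n12.mk = "wy"  ["wy"]
24. n12.key = "uryq"  ["u" ++ S.wid]
25. n13.lab = true  [terminal]
26. n14.tag = 4  [terminal]
27. n12.cnt = true  [h.lab == true]
28. n12.wid = 29  [a.tag + 25]
29. n15.idx = 23  [len(S.wid) + 20]
30. n15.val = "nryq"  ["n" ++ S.wid]
31. n16.lab = true  [terminal]
32. n15.tag = 15  [A.idx - 8]
33. n15.acc = -7  [A.idx * 3 - 76]
34. n11.hot = 10  [A.acc + 17]
35. n17.tag = 23  [terminal]
36. n10.cnt = true  [true]
37. n10.wid = 30  [30]
38. n1.depth = "um"  ["um"]
39. n1.cnt = "wm"  ["wm"]
40. n18.tag = -8  [terminal]
41. n0.hot = 17  [a.tag + 25]

-7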